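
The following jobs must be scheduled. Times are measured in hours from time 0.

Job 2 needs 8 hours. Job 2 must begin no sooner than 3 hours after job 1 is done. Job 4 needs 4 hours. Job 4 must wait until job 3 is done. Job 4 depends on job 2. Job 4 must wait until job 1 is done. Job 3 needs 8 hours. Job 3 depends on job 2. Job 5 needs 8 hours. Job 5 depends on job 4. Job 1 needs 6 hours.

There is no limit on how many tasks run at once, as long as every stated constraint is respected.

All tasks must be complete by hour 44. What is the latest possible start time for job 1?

7

Job 5 has no dependents, so it just needs to finish by hour 44. Starting by 44 − 8 = hour 36 achieves that.
Since job 5 (must start by hour 36) depends on it, job 4 must finish by hour 36. Backing off its 4-hour duration gives a latest start of hour 32.
Since job 4 (must start by hour 32) depends on it, job 3 must finish by hour 32. Backing off its 8-hour duration gives a latest start of hour 24.
Job 2 must finish in time for job 3 (must start by hour 24); job 4 (must start by hour 32). The tightest is hour 24, so job 2 must start by 24 − 8 = hour 16.
Job 1 must finish in time for job 2 (must start by hour 16, minus 3-hour gap → hour 13); job 4 (must start by hour 32). The tightest is hour 13, so job 1 must start by 13 − 6 = hour 7.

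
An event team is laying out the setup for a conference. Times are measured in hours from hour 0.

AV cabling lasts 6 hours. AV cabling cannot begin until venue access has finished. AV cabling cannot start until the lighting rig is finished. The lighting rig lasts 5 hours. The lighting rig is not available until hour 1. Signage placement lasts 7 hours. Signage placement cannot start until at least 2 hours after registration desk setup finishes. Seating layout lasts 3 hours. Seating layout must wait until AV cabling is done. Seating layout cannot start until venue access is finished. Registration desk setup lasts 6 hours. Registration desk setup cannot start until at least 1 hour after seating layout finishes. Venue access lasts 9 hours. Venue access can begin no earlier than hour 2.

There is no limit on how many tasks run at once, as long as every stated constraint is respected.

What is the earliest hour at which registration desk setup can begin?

21

The lighting rig cannot begin until its own release at hour 1. It runs from hour 1 to 1 + 5 = hour 6.
Venue access waits on its own release at hour 2, so it starts at hour 2 and finishes at 2 + 9 = hour 11.
AV cabling cannot start until venue access (finishes hour 11); the lighting rig (finishes hour 6). The controlling bound is hour 11, so AV cabling finishes at 11 + 6 = hour 17.
Seating layout has to wait for AV cabling (finishes hour 17); venue access (finishes hour 11). The latest of these is hour 17, so seating layout runs hour 17 to 17 + 3 = hour 20.
Registration desk setup waits on seating layout (finishes hour 20, plus 1-hour gap → hour 21), so the earliest it can start is hour 21.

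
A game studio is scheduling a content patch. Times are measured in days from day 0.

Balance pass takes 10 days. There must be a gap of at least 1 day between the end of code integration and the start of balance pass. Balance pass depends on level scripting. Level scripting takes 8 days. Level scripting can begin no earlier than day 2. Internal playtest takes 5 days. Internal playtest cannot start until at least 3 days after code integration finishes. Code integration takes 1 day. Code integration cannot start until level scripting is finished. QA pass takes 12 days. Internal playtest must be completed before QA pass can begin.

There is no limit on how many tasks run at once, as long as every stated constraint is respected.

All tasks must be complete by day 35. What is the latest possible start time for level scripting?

6

QA pass has no dependents, so it just needs to finish by day 35. Starting by 35 − 12 = day 23 achieves that.
Internal playtest has to be done before QA pass (must start by day 23). That means finishing by day 23, i.e. starting by 23 − 5 = day 18.
Nothing follows balance pass; the deadline of day 35 is its only limit. It must start by 35 − 10 = day 25.
For code integration: internal playtest (must start by day 18, minus 3-day gap → day 15); balance pass (must start by day 25, minus 1-day gap → day 24). The most restrictive is day 15; with a 1-day duration, code integration must start by day 14.
Level scripting feeds code integration (must start by day 14); balance pass (must start by day 25). Taking the minimum, level scripting must finish by day 14 and start by 14 − 8 = day 6.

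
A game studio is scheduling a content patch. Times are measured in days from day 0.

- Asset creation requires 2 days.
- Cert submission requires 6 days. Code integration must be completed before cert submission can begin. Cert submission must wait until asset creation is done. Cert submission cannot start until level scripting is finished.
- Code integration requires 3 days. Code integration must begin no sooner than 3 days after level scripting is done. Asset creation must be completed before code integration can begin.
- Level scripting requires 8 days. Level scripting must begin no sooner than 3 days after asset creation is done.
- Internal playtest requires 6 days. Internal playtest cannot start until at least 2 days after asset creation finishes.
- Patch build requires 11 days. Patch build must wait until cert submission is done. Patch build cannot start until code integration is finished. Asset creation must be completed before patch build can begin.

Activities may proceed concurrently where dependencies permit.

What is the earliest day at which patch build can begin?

Asset creation has no prerequisites, so it starts at day 0 and finishes at day 2.
After asset creation (finishes day 2, plus 3-day gap → day 5), level scripting can start at day 5 and finishes at day 13.
Code integration needs all of level scripting (finishes day 13, plus 3-day gap → day 16); asset creation (finishes day 2). That puts its earliest start at day 16; it finishes at 16 + 3 = day 19.
Cert submission has to wait for code integration (finishes day 19); asset creation (finishes day 2); level scripting (finishes day 13). The latest of these is day 19, so cert submission runs day 19 to 19 + 6 = day 25.
Patch build waits on cert submission (finishes day 25); code integration (finishes day 19); asset creation (finishes day 2). The latest of these is day 25, which is the earliest patch build can start.

25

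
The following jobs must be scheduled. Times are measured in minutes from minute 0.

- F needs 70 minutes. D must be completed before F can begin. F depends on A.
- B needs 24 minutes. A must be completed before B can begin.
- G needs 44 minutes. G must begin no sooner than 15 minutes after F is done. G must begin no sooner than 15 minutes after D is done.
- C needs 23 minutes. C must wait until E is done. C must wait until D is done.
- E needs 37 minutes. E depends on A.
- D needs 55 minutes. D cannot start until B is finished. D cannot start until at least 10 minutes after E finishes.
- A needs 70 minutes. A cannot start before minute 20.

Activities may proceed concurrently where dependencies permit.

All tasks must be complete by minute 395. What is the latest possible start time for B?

187

Nothing follows C; the deadline of minute 395 is its only limit. It must start by 395 − 23 = minute 372.
Nothing follows G; the deadline of minute 395 is its only limit. It must start by 395 − 44 = minute 351.
F has to be done before G (must start by minute 351, minus 15-minute gap → minute 336). That means finishing by minute 336, i.e. starting by 336 − 70 = minute 266.
D must finish in time for C (must start by minute 372); F (must start by minute 266); G (must start by minute 351, minus 15-minute gap → minute 336). The tightest is minute 266, so D must start by 266 − 55 = minute 211.
B feeds into D (must start by minute 211); so B must finish by minute 211 and therefore start by minute 187.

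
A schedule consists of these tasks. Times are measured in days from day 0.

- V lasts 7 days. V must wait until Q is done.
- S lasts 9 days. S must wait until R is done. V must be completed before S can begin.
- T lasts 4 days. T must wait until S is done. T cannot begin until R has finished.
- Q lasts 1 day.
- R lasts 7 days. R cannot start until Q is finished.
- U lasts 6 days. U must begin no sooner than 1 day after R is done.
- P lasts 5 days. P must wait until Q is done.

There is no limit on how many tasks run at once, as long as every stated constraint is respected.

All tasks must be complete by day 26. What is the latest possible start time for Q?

To finish by day 26, P (duration 5) must start no later than day 21.
To finish by day 26, T (duration 4) must start no later than day 22.
S feeds into T (must start by day 22); so S must finish by day 22 and therefore start by day 13.
Nothing follows U; the deadline of day 26 is its only limit. It must start by 26 − 6 = day 20.
R must finish in time for S (must start by day 13); T (must start by day 22); U (must start by day 20, minus 1-day gap → day 19). The tightest is day 13, so R must start by 13 − 7 = day 6.
V feeds into S (must start by day 13); so V must finish by day 13 and therefore start by day 6.
Q feeds P (must start by day 21); R (must start by day 6); V (must start by day 6). Taking the minimum, Q must finish by day 6 and start by 6 − 1 = day 5.

5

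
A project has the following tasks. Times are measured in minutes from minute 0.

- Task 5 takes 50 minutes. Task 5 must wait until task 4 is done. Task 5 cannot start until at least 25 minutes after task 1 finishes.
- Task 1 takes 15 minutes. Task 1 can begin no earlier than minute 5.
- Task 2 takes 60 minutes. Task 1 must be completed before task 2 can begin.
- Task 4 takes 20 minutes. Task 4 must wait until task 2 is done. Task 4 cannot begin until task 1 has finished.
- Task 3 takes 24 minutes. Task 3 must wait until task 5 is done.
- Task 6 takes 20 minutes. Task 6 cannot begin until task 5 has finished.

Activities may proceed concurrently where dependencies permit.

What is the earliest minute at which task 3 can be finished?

174

Task 1 waits on its own release at minute 5, so it starts at minute 5 and finishes at 5 + 15 = minute 20.
Task 2 cannot begin until task 1 (finishes minute 20). It runs from minute 20 to 20 + 60 = minute 80.
For task 4: task 2 (finishes minute 80); task 1 (finishes minute 20). Taking the maximum gives a start of minute 80, and it finishes at 80 + 20 = minute 100.
Task 5 has to wait for task 4 (finishes minute 100); task 1 (finishes minute 20, plus 25-minute gap → minute 45). The latest of these is minute 100, so task 5 runs minute 100 to 100 + 50 = minute 150.
After task 5 (finishes minute 150), task 3 can start at minute 150 and finishes at minute 174.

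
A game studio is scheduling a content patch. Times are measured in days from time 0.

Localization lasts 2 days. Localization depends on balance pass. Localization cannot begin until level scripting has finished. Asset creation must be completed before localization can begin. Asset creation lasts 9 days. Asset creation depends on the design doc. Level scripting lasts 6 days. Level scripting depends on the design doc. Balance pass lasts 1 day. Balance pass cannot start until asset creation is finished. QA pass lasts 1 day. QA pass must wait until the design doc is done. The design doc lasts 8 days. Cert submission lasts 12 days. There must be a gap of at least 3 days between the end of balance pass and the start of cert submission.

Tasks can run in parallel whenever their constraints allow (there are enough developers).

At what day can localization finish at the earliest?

The design doc has no prerequisites, so it starts at day 0 and finishes at day 8.
After the design doc (finishes day 8), level scripting can start at day 8 and finishes at day 14.
Asset creation waits on the design doc (finishes day 8), so it starts at day 8 and finishes at 8 + 9 = day 17.
Balance pass cannot begin until asset creation (finishes day 17). It runs from day 17 to 17 + 1 = day 18.
Localization has to wait for balance pass (finishes day 18); level scripting (finishes day 14); asset creation (finishes day 17). The latest of these is day 18, so localization runs day 18 to 18 + 2 = day 20.

20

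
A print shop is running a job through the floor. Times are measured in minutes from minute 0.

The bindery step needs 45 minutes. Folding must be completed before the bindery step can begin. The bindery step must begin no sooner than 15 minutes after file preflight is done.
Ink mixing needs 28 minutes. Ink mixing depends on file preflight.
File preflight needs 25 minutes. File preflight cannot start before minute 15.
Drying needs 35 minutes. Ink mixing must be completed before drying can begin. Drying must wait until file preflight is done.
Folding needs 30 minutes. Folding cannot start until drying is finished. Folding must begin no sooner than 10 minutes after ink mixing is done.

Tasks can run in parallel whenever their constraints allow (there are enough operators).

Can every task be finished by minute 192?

Yes

File preflight cannot begin until its own release at minute 15. It runs from minute 15 to 15 + 25 = minute 40.
Ink mixing waits on file preflight (finishes minute 40), so it starts at minute 40 and finishes at 40 + 28 = minute 68.
Drying needs all of ink mixing (finishes minute 68); file preflight (finishes minute 40). That puts its earliest start at minute 68; it finishes at 68 + 35 = minute 103.
Folding needs all of drying (finishes minute 103); ink mixing (finishes minute 68, plus 10-minute gap → minute 78). That puts its earliest start at minute 103; it finishes at 103 + 30 = minute 133.
The bindery step has to wait for folding (finishes minute 133); file preflight (finishes minute 40, plus 15-minute gap → minute 55). The latest of these is minute 133, so the bindery step runs minute 133 to 133 + 45 = minute 178.
Every task is finished by minute 178, which is no later than the deadline of 192, so the schedule is feasible.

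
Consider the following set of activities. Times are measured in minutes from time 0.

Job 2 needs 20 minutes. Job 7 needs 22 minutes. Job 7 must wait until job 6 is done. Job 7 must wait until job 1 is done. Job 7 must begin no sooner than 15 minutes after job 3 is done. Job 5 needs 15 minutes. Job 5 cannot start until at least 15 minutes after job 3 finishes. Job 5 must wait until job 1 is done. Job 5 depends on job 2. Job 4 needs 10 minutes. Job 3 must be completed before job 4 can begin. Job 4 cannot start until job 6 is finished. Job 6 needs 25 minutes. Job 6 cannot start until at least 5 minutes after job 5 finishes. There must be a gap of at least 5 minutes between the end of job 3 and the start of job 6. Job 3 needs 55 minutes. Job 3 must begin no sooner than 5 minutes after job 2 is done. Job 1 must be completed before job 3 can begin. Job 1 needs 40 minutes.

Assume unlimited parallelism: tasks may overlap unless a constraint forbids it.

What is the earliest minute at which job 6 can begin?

Job 2 can start immediately at minute 0; it finishes at minute 20.
Job 1 has no prerequisites, so it starts at minute 0 and finishes at minute 40.
Job 3 cannot start until job 2 (finishes minute 20, plus 5-minute gap → minute 25); job 1 (finishes minute 40). The controlling bound is minute 40, so job 3 finishes at 40 + 55 = minute 95.
For job 5: job 3 (finishes minute 95, plus 15-minute gap → minute 110); job 1 (finishes minute 40); job 2 (finishes minute 20). Taking the maximum gives a start of minute 110, and it finishes at 110 + 15 = minute 125.
Job 6 waits on job 5 (finishes minute 125, plus 5-minute gap → minute 130); job 3 (finishes minute 95, plus 5-minute gap → minute 100). The latest of these is minute 130, which is the earliest job 6 can start.

130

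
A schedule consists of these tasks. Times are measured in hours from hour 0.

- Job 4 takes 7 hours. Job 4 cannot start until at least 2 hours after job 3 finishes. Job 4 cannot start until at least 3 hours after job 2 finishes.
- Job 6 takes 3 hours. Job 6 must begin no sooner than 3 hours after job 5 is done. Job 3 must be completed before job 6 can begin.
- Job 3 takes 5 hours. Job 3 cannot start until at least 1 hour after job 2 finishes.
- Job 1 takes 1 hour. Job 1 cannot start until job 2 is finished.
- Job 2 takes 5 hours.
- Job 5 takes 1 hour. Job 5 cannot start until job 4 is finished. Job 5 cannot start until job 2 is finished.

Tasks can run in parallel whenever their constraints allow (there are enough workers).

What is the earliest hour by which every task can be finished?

Job 2 can start immediately at hour 0; it finishes at hour 5.
Job 3 waits on job 2 (finishes hour 5, plus 1-hour gap → hour 6), so it starts at hour 6 and finishes at 6 + 5 = hour 11.
Job 4 cannot start until job 3 (finishes hour 11, plus 2-hour gap → hour 13); job 2 (finishes hour 5, plus 3-hour gap → hour 8). The controlling bound is hour 13, so job 4 finishes at 13 + 7 = hour 20.
For job 5: job 4 (finishes hour 20); job 2 (finishes hour 5). Taking the maximum gives a start of hour 20, and it finishes at 20 + 1 = hour 21.
Job 6 has to wait for job 5 (finishes hour 21, plus 3-hour gap → hour 24); job 3 (finishes hour 11). The latest of these is hour 24, so job 6 runs hour 24 to 24 + 3 = hour 27.
Job 1 cannot begin until job 2 (finishes hour 5). It runs from hour 5 to 5 + 1 = hour 6.
All tasks are finished once the last one completes. Finish times: Job 1 at 6, Job 2 at 5, Job 3 at 11, Job 4 at 20, Job 5 at 21, Job 6 at 27. The latest is hour 27.

27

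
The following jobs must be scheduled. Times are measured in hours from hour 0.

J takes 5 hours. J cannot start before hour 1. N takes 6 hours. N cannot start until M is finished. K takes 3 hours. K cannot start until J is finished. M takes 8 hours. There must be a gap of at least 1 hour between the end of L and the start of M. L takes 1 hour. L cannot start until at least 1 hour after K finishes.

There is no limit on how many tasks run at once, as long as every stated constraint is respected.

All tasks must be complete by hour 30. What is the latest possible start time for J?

5

N has no dependents, so it just needs to finish by hour 30. Starting by 30 − 6 = hour 24 achieves that.
Since N (must start by hour 24) depends on it, M must finish by hour 24. Backing off its 8-hour duration gives a latest start of hour 16.
Since M (must start by hour 16, minus 1-hour gap → hour 15) depends on it, L must finish by hour 15. Backing off its 1-hour duration gives a latest start of hour 14.
Since L (must start by hour 14, minus 1-hour gap → hour 13) depends on it, K must finish by hour 13. Backing off its 3-hour duration gives a latest start of hour 10.
J must finish before K (must start by hour 10). With a 5-hour duration, J must start by 10 − 5 = hour 5.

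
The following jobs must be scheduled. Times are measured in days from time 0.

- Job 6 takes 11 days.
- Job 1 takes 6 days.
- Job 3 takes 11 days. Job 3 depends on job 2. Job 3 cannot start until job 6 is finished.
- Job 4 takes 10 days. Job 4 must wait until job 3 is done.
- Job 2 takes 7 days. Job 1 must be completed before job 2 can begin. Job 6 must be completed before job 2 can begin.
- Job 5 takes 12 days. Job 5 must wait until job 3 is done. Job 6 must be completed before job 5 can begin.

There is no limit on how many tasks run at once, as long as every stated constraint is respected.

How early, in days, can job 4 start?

29

Nothing blocks job 6, so it runs from day 0 to day 11.
Job 1 has no prerequisites, so it starts at day 0 and finishes at day 6.
Job 2 has to wait for job 1 (finishes day 6); job 6 (finishes day 11). The latest of these is day 11, so job 2 runs day 11 to 11 + 7 = day 18.
For job 3: job 2 (finishes day 18); job 6 (finishes day 11). Taking the maximum gives a start of day 18, and it finishes at 18 + 11 = day 29.
Job 4 waits on job 3 (finishes day 29), so the earliest it can start is day 29.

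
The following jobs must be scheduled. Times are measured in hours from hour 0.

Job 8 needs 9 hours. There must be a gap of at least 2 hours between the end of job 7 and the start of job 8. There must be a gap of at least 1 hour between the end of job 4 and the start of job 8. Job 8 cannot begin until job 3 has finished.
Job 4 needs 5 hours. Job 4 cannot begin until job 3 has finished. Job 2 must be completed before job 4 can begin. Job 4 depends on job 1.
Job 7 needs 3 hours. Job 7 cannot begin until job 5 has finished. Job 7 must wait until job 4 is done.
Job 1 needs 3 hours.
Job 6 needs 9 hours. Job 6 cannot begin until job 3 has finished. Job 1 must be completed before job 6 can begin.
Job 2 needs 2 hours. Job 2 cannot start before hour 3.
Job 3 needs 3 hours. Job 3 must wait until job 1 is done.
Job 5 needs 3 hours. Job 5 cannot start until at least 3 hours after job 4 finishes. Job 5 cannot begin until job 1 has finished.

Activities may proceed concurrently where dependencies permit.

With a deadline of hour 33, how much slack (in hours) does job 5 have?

Job 2 waits on its own release at hour 3, so it starts at hour 3 and finishes at 3 + 2 = hour 5.
Nothing blocks job 1, so it runs from hour 0 to hour 3.
After job 1 (finishes hour 3), job 3 can start at hour 3 and finishes at hour 6.
Job 4 cannot start until job 3 (finishes hour 6); job 2 (finishes hour 5); job 1 (finishes hour 3). The controlling bound is hour 6, so job 4 finishes at 6 + 5 = hour 11.
Job 5 needs all of job 4 (finishes hour 11, plus 3-hour gap → hour 14); job 1 (finishes hour 3). That puts its earliest start at hour 14; it finishes at 14 + 3 = hour 17.

Working backward from the deadline:
Job 8 must finish by hour 33; it takes 9 hours, so it must start by 33 − 9 = hour 24.
Since job 8 (must start by hour 24, minus 2-hour gap → hour 22) depends on it, job 7 must finish by hour 22. Backing off its 3-hour duration gives a latest start of hour 19.
Job 5 has to be done before job 7 (must start by hour 19). That means finishing by hour 19, i.e. starting by 19 − 3 = hour 16.
So job 5 can start as early as hour 14 and as late as hour 16, giving 16 − 14 = 2 hours of slack.

2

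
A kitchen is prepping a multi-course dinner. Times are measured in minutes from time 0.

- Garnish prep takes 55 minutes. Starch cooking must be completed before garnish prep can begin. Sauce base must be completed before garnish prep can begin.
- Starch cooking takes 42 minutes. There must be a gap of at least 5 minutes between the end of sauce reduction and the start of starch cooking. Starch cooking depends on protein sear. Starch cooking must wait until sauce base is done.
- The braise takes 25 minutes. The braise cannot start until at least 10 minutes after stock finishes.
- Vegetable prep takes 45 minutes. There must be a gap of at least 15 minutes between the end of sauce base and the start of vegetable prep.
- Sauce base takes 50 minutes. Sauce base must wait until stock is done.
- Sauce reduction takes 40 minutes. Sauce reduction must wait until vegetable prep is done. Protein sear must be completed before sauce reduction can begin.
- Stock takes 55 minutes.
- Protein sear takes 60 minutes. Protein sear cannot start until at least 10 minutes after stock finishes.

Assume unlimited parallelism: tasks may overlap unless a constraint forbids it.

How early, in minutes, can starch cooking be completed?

Nothing blocks stock, so it runs from minute 0 to minute 55.
Protein sear cannot begin until stock (finishes minute 55, plus 10-minute gap → minute 65). It runs from minute 65 to 65 + 60 = minute 125.
Sauce base waits on stock (finishes minute 55), so it starts at minute 55 and finishes at 55 + 50 = minute 105.
Vegetable prep cannot begin until sauce base (finishes minute 105, plus 15-minute gap → minute 120). It runs from minute 120 to 120 + 45 = minute 165.
Sauce reduction has to wait for vegetable prep (finishes minute 165); protein sear (finishes minute 125). The latest of these is minute 165, so sauce reduction runs minute 165 to 165 + 40 = minute 205.
Starch cooking has to wait for sauce reduction (finishes minute 205, plus 5-minute gap → minute 210); protein sear (finishes minute 125); sauce base (finishes minute 105). The latest of these is minute 210, so starch cooking runs minute 210 to 210 + 42 = minute 252.

252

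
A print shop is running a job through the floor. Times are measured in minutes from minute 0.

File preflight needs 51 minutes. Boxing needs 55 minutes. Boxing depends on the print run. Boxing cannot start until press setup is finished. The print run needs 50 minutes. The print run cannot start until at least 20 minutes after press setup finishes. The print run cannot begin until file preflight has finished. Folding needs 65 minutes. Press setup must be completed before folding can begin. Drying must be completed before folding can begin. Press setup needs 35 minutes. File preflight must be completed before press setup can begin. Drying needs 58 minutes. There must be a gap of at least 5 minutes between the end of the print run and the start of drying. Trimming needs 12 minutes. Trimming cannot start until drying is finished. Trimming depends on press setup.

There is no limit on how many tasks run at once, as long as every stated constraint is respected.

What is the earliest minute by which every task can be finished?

284

File preflight has no prerequisites, so it starts at minute 0 and finishes at minute 51.
Press setup waits on file preflight (finishes minute 51), so it starts at minute 51 and finishes at 51 + 35 = minute 86.
For the print run: press setup (finishes minute 86, plus 20-minute gap → minute 106); file preflight (finishes minute 51). Taking the maximum gives a start of minute 106, and it finishes at 106 + 50 = minute 156.
For boxing: the print run (finishes minute 156); press setup (finishes minute 86). Taking the maximum gives a start of minute 156, and it finishes at 156 + 55 = minute 211.
Drying cannot begin until the print run (finishes minute 156, plus 5-minute gap → minute 161). It runs from minute 161 to 161 + 58 = minute 219.
Folding has to wait for press setup (finishes minute 86); drying (finishes minute 219). The latest of these is minute 219, so folding runs minute 219 to 219 + 65 = minute 284.
Trimming has to wait for drying (finishes minute 219); press setup (finishes minute 86). The latest of these is minute 219, so trimming runs minute 219 to 219 + 12 = minute 231.
All tasks are finished once the last one completes. Finish times: File preflight at 51, Press setup at 86, The print run at 156, Drying at 219, Trimming at 231, Folding at 284, Boxing at 211. The latest is minute 284.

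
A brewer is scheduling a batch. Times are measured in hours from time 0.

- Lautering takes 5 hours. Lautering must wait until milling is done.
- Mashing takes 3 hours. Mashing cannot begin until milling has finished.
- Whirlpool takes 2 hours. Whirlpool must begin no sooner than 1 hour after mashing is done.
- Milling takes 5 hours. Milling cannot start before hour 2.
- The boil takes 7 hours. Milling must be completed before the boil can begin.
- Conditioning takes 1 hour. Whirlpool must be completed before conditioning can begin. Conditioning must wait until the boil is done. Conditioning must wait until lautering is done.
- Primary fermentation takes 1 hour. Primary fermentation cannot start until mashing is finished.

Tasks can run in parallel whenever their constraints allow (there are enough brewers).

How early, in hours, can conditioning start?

14

After its own release at hour 2, milling can start at hour 2 and finishes at hour 7.
After milling (finishes hour 7), the boil can start at hour 7 and finishes at hour 14.
After milling (finishes hour 7), lautering can start at hour 7 and finishes at hour 12.
Mashing cannot begin until milling (finishes hour 7). It runs from hour 7 to 7 + 3 = hour 10.
Whirlpool waits on mashing (finishes hour 10, plus 1-hour gap → hour 11), so it starts at hour 11 and finishes at 11 + 2 = hour 13.
Conditioning waits on whirlpool (finishes hour 13); the boil (finishes hour 14); lautering (finishes hour 12). The latest of these is hour 14, which is the earliest conditioning can start.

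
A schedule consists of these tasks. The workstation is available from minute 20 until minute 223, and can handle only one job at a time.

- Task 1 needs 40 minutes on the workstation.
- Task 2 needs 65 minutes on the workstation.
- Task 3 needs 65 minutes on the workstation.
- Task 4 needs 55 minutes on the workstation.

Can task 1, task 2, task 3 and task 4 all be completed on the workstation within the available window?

The workstation window is 223 − 20 = 203 minutes.
Running back to back, the jobs need 40 + 65 + 65 + 55 = 225 minutes on the workstation.
Since 225 > 203, they cannot all fit.

No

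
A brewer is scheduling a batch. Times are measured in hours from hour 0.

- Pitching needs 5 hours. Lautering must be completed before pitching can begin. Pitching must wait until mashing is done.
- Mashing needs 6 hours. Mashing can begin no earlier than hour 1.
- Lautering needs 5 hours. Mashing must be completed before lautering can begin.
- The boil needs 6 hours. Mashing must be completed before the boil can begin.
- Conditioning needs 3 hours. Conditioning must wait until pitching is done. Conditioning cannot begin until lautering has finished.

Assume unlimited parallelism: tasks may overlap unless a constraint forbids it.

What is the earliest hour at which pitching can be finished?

Mashing cannot begin until its own release at hour 1. It runs from hour 1 to 1 + 6 = hour 7.
After mashing (finishes hour 7), lautering can start at hour 7 and finishes at hour 12.
For pitching: lautering (finishes hour 12); mashing (finishes hour 7). Taking the maximum gives a start of hour 12, and it finishes at 12 + 5 = hour 17.

17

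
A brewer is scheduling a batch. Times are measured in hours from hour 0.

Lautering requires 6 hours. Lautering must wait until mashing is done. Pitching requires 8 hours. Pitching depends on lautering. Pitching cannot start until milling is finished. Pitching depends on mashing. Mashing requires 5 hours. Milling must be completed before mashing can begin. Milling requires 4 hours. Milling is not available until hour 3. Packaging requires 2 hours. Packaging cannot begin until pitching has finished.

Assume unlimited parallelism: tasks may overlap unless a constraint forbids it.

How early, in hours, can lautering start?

Milling cannot begin until its own release at hour 3. It runs from hour 3 to 3 + 4 = hour 7.
Mashing cannot begin until milling (finishes hour 7). It runs from hour 7 to 7 + 5 = hour 12.
Lautering waits on mashing (finishes hour 12), so the earliest it can start is hour 12.

12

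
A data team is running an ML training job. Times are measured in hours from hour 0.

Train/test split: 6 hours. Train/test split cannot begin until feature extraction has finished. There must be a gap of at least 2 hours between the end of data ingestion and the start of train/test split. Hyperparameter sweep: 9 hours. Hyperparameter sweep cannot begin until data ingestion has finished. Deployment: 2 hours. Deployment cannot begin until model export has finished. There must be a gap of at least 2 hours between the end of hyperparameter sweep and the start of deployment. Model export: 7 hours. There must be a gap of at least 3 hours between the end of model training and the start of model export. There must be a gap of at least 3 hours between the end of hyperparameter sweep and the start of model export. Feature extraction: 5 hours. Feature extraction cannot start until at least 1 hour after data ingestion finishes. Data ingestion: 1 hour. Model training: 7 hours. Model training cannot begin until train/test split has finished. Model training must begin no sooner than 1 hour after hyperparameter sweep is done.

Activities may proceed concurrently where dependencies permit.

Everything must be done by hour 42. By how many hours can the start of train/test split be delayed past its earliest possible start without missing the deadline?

10

Nothing blocks data ingestion, so it runs from hour 0 to hour 1.
Feature extraction cannot begin until data ingestion (finishes hour 1, plus 1-hour gap → hour 2). It runs from hour 2 to 2 + 5 = hour 7.
For train/test split: feature extraction (finishes hour 7); data ingestion (finishes hour 1, plus 2-hour gap → hour 3). Taking the maximum gives a start of hour 7, and it finishes at 7 + 6 = hour 13.

Working backward from the deadline:
Deployment must finish by hour 42; it takes 2 hours, so it must start by 42 − 2 = hour 40.
Since deployment (must start by hour 40) depends on it, model export must finish by hour 40. Backing off its 7-hour duration gives a latest start of hour 33.
Model training has to be done before model export (must start by hour 33, minus 3-hour gap → hour 30). That means finishing by hour 30, i.e. starting by 30 − 7 = hour 23.
Train/test split feeds into model training (must start by hour 23); so train/test split must finish by hour 23 and therefore start by hour 17.
So train/test split can start as early as hour 7 and as late as hour 17, giving 17 − 7 = 10 hours of slack.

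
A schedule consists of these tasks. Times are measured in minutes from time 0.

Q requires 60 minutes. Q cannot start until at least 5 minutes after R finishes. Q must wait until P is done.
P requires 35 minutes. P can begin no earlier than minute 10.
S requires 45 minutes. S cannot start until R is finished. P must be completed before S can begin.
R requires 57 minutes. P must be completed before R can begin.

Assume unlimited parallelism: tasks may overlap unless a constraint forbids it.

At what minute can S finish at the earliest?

After its own release at minute 10, P can start at minute 10 and finishes at minute 45.
R cannot begin until P (finishes minute 45). It runs from minute 45 to 45 + 57 = minute 102.
S cannot start until R (finishes minute 102); P (finishes minute 45). The controlling bound is minute 102, so S finishes at 102 + 45 = minute 147.

147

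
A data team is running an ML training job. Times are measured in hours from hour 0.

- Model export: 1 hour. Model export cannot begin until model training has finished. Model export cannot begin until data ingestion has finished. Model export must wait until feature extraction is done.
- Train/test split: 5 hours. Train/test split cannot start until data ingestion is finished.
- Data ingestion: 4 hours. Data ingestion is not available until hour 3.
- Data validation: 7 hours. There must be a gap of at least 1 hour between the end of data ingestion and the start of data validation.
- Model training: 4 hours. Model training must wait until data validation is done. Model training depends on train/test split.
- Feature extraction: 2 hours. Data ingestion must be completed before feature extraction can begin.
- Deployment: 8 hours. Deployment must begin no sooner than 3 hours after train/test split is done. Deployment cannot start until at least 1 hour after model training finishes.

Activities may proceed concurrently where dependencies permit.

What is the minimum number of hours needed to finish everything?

28

After its own release at hour 3, data ingestion can start at hour 3 and finishes at hour 7.
Train/test split cannot begin until data ingestion (finishes hour 7). It runs from hour 7 to 7 + 5 = hour 12.
Feature extraction waits on data ingestion (finishes hour 7), so it starts at hour 7 and finishes at 7 + 2 = hour 9.
After data ingestion (finishes hour 7, plus 1-hour gap → hour 8), data validation can start at hour 8 and finishes at hour 15.
Model training has to wait for data validation (finishes hour 15); train/test split (finishes hour 12). The latest of these is hour 15, so model training runs hour 15 to 15 + 4 = hour 19.
Deployment has to wait for train/test split (finishes hour 12, plus 3-hour gap → hour 15); model training (finishes hour 19, plus 1-hour gap → hour 20). The latest of these is hour 20, so deployment runs hour 20 to 20 + 8 = hour 28.
Model export has to wait for model training (finishes hour 19); data ingestion (finishes hour 7); feature extraction (finishes hour 9). The latest of these is hour 19, so model export runs hour 19 to 19 + 1 = hour 20.
All tasks are finished once the last one completes. Finish times: Data ingestion at 7, Data validation at 15, Feature extraction at 9, Train/test split at 12, Model training at 19, Model export at 20, Deployment at 28. The latest is hour 28.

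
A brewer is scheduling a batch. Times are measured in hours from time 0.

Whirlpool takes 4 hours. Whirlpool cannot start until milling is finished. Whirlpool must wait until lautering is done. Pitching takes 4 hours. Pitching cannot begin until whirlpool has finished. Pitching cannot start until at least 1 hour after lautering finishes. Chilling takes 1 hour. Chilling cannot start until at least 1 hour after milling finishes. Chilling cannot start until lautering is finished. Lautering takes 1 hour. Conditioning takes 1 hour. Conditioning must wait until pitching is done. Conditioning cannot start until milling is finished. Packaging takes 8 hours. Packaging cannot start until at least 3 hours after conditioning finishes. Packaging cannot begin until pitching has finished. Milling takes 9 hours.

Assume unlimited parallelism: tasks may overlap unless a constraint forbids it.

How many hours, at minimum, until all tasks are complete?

29

Lautering can start immediately at hour 0; it finishes at hour 1.
Milling can start immediately at hour 0; it finishes at hour 9.
For chilling: milling (finishes hour 9, plus 1-hour gap → hour 10); lautering (finishes hour 1). Taking the maximum gives a start of hour 10, and it finishes at 10 + 1 = hour 11.
Whirlpool has to wait for milling (finishes hour 9); lautering (finishes hour 1). The latest of these is hour 9, so whirlpool runs hour 9 to 9 + 4 = hour 13.
Pitching needs all of whirlpool (finishes hour 13); lautering (finishes hour 1, plus 1-hour gap → hour 2). That puts its earliest start at hour 13; it finishes at 13 + 4 = hour 17.
Conditioning needs all of pitching (finishes hour 17); milling (finishes hour 9). That puts its earliest start at hour 17; it finishes at 17 + 1 = hour 18.
Packaging has to wait for conditioning (finishes hour 18, plus 3-hour gap → hour 21); pitching (finishes hour 17). The latest of these is hour 21, so packaging runs hour 21 to 21 + 8 = hour 29.
All tasks are finished once the last one completes. Finish times: Milling at 9, Lautering at 1, Whirlpool at 13, Chilling at 11, Pitching at 17, Conditioning at 18, Packaging at 29. The latest is hour 29.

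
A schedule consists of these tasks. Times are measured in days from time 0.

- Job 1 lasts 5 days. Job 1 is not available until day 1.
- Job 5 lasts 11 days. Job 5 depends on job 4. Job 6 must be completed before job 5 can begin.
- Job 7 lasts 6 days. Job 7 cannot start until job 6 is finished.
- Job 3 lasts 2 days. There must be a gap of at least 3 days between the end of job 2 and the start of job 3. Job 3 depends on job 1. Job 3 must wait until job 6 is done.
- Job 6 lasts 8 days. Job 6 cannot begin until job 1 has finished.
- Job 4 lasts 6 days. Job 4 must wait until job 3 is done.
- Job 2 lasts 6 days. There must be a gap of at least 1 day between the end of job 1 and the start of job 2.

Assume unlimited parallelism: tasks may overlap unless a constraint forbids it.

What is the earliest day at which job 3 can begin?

Job 1 waits on its own release at day 1, so it starts at day 1 and finishes at 1 + 5 = day 6.
Job 6 waits on job 1 (finishes day 6), so it starts at day 6 and finishes at 6 + 8 = day 14.
Job 2 cannot begin until job 1 (finishes day 6, plus 1-day gap → day 7). It runs from day 7 to 7 + 6 = day 13.
Job 3 waits on job 2 (finishes day 13, plus 3-day gap → day 16); job 1 (finishes day 6); job 6 (finishes day 14). The latest of these is day 16, which is the earliest job 3 can start.

16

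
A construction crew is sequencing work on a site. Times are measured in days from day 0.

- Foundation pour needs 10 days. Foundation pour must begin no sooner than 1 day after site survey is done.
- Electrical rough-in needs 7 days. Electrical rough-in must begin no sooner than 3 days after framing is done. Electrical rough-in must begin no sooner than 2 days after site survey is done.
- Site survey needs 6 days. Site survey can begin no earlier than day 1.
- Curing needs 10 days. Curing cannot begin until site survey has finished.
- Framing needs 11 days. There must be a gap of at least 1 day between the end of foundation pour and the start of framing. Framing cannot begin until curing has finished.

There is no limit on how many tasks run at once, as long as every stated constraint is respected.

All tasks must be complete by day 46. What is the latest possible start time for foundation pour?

To finish by day 46, electrical rough-in (duration 7) must start no later than day 39.
Since electrical rough-in (must start by day 39, minus 3-day gap → day 36) depends on it, framing must finish by day 36. Backing off its 11-day duration gives a latest start of day 25.
Foundation pour feeds into framing (must start by day 25, minus 1-day gap → day 24); so foundation pour must finish by day 24 and therefore start by day 14.

14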